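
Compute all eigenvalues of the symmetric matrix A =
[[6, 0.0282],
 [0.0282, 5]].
sigma(A) ≈ {5, 6}

A is real symmetric, so its spectrum consists of real eigenvalues. Expanding the characteristic polynomial of the displayed matrix gives
  det(λ I - A) = p(λ) = λ^2 + (-11)λ + (30).
Solving p(λ) = 0 yields eigenvalues ≈ 5, 6. (A is shown rounded to 4 decimals, so these recover the underlying integer eigenvalues to within that precision.)
Verification: the trace of A = 11 equals the sum of eigenvalues 11, and det(A) ≈ 30.0000 matches the eigenvalue product 30.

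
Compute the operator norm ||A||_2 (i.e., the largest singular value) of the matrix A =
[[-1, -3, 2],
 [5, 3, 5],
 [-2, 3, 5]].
||A||_2 ≈ 8.6455 (= sqrt(largest eigenvalue of A^T A))

||A||_2 = sigma_max(A) = sqrt(lambda_max(A^T A)). Form the symmetric matrix M = A^T A =
[[30, 12, 13],
 [12, 27, 24],
 [13, 24, 54]].
Its characteristic polynomial (trace, sum of principal 2x2 minors, determinant of M give the coefficients) is
  p(λ) = det(λ I - M) = λ^3 - 111λ^2 + 2999λ - 21609.
No integer candidate from the rational root theorem (±divisors of 21609) is a root, so the roots are irrational. The cubic discriminant is Δ = 1584048640 > 0, so there are three distinct real roots. p(11) = -720 and p(12) = 123 have opposite signs, so a root lies in (11, 12); Newton's method refines it to λ ≈ 11.8421. p(24) = 255 and p(25) = -384 have opposite signs, so a root lies in (24, 25); Newton's method refines it to λ ≈ 24.4133. p(74) = -2295 and p(75) = 816 have opposite signs, so a root lies in (74, 75); Newton's method refines it to λ ≈ 74.7446. Check (Vieta): the three roots sum to 111, matching tr M = 111.
So the eigenvalues of A^T A are ≈ 11.8421, 24.4133, 74.7446 (all ≥ 0, as they must be for A^T A). The largest is λ_max ≈ 74.7446, hence ||A||_2 = sqrt(λ_max) ≈ 8.6455.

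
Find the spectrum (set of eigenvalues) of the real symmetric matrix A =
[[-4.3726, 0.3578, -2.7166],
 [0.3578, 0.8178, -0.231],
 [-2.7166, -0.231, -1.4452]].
sigma(A) ≈ {-6, 0, 1}

A is real symmetric, so its spectrum consists of real eigenvalues. Expanding the characteristic polynomial of the displayed matrix gives
  det(λ I - A) = p(λ) = λ^3 + (5)λ^2 + (-6)λ + (0).
Solving p(λ) = 0 yields eigenvalues ≈ -6, 0, 1. (A is shown rounded to 4 decimals, so these recover the underlying integer eigenvalues to within that precision.)
Verification: the trace of A = -5 equals the sum of eigenvalues -5, and det(A) ≈ 0.0000 matches the eigenvalue product 0.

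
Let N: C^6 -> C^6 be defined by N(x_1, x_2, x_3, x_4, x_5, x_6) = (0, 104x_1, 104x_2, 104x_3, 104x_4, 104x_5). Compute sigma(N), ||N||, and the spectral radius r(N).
sigma(N) = {0}; ||N|| = 104; r(N) = 0. (N is nilpotent with N^6 = 0.)

On C^6, N is a strictly lower-triangular matrix with 104 on the subdiagonal and zeros elsewhere, so its characteristic polynomial is lambda^6 and every eigenvalue is 0: sigma(N) = {0}. For the operator norm, N e_i = 104e_{i+1} for i = 1, ..., 5 and N e_6 = 0, so the singular values of N are 104 (with multiplicity 5) and 0; hence ||N|| = 104. The spectral radius r(N) = max|lambda| = 0. Note ||N|| > r(N) — characteristic of non-normal nilpotent operators. Indeed N^6 = 0.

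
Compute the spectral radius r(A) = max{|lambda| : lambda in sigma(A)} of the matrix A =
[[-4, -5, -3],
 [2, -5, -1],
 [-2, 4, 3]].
r(A) ≈ 5.028

The eigenvalues of A are the roots of its characteristic polynomial. With M = A (coefficients from the trace, the sum of principal 2x2 minors, and det A):
  p(λ) = det(λ I - M) = λ^3 + 6λ^2 + λ - 70.
No integer candidate from the rational root theorem (±divisors of 70) is a root, so the roots are irrational. The cubic discriminant is Δ = -79348 < 0, so there is one real root and a complex-conjugate pair. p(2) = -36 and p(3) = 14 have opposite signs, so a root lies in (2, 3); Newton's method refines it to λ ≈ 2.7689. Dividing out (λ - (2.7689)) leaves approximately λ^2 + 8.7689λ + 25.2805. For λ^2 + 8.7689λ + 25.2805 the discriminant is -24.228. It is negative, so the remaining roots are the complex-conjugate pair λ ≈ -4.3845 ± 2.4611i. Their product equals the constant term, so |λ|^2 ≈ 25.2805 and |λ| ≈ 5.028.
Thus the eigenvalues (to 4 decimals) are 2.7689 (modulus 2.7689); -4.3845 ± 2.4611i (modulus 5.028). The spectral radius is the largest modulus: r(A) ≈ 5.028. (Cross-check: r(A) ≤ ||A||_2 ≈ 9.0787; equality holds whenever A is normal, though it can also hold for some non-normal A.)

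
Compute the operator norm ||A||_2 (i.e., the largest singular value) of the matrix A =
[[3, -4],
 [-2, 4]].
||A||_2 = sqrt((45 + sqrt(1961))/2) ≈ 6.6814 (= sqrt(largest eigenvalue of A^T A))

||A||_2 = sigma_max(A) = sqrt(lambda_max(A^T A)). Form the symmetric matrix M = A^T A =
[[13, -20],
 [-20, 32]].
Its characteristic polynomial (trace, determinant of M give the coefficients) is
  p(λ) = det(λ I - M) = λ^2 - 45λ + 16.
For λ^2 - 45λ + 16 the discriminant is 1961. It is nonnegative but not a perfect square, so the roots are real and irrational: λ = (45 ± sqrt(1961))/2 ≈ 44.6416, 0.3584.
So the eigenvalues of A^T A are ≈ 0.3584, 44.6416 (all ≥ 0, as they must be for A^T A). The largest is λ_max = (45 + sqrt(1961))/2 ≈ 44.6416, hence ||A||_2 = sqrt(λ_max) = sqrt((45 + sqrt(1961))/2) ≈ 6.6814.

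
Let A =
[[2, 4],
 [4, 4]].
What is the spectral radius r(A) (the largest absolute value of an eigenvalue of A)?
r(A) = (6 + sqrt(68))/2 ≈ 7.1231

The eigenvalues of A are the roots of its characteristic polynomial. With M = A (coefficients from the trace and determinant):
  p(λ) = det(λ I - M) = λ^2 - 6λ - 8.
For λ^2 - 6λ - 8 the discriminant is 68. It is nonnegative but not a perfect square, so the roots are real and irrational: λ = (6 ± sqrt(68))/2 ≈ 7.1231, -1.1231.
Thus the eigenvalues (to 4 decimals) are 7.1231 (modulus 7.1231); -1.1231 (modulus 1.1231). The spectral radius is the largest modulus: r(A) = (6 + sqrt(68))/2 ≈ 7.1231. (Cross-check: r(A) ≤ ||A||_2 ≈ 7.1231; equality holds whenever A is normal, though it can also hold for some non-normal A.)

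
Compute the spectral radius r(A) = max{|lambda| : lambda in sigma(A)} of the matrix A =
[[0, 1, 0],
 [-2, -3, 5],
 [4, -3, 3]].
r(A) ≈ 3.5211

The eigenvalues of A are the roots of its characteristic polynomial. With M = A (coefficients from the trace, the sum of principal 2x2 minors, and det A):
  p(λ) = det(λ I - M) = λ^3 + 8λ - 26.
No integer candidate from the rational root theorem (±divisors of 26) is a root, so the roots are irrational. The cubic discriminant is Δ = -20300 < 0, so there is one real root and a complex-conjugate pair. p(2) = -2 and p(3) = 25 have opposite signs, so a root lies in (2, 3); Newton's method refines it to λ ≈ 2.0971. Dividing out (λ - (2.0971)) leaves approximately λ^2 + 2.0971λ + 12.3979. For λ^2 + 2.0971λ + 12.3979 the discriminant is -45.1938. It is negative, so the remaining roots are the complex-conjugate pair λ ≈ -1.0486 ± 3.3613i. Their product equals the constant term, so |λ|^2 ≈ 12.3979 and |λ| ≈ 3.5211.
Thus the eigenvalues (to 4 decimals) are 2.0971 (modulus 2.0971); -1.0486 ± 3.3613i (modulus 3.5211). The spectral radius is the largest modulus: r(A) ≈ 3.5211. (Cross-check: r(A) ≤ ||A||_2 ≈ 7.2438; equality holds whenever A is normal, though it can also hold for some non-normal A.)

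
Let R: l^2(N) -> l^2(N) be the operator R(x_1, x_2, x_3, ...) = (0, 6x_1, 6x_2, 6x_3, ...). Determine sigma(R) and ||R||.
sigma(R) = closed disk {z in C : |z| ≤ 6}; ||R|| = 6

Note R = 6·U where U is the unit right shift (U x)_k = x_{k-1} (with x_0 := 0); so ||R|| = 6||U|| and sigma(R) = 6·sigma(U). ||R x||^2 = sum_{k≥1} |6x_k|^2 = 36||x||^2, so ||R|| = 6 and sigma(R) ⊂ {|z| ≤ 6}. For any |lambda| < 6, the equation (R - lambda I) x = 0 forces x_1 = 0, then 6x_k = lambda x_{k+1} ⇒ x = 0, so R has no eigenvalues. But (R - lambda I) is not surjective for |lambda| < 6: solving (R - lambda I) x = e_1 would require x_n proportional to (lambda/6)^(-n), which is not in l^2. So every |lambda| < 6 lies in the residual spectrum. The boundary |lambda| = 6 is in the approximate point spectrum (the spectrum is closed). Hence sigma(R) is the closed disk of radius 6.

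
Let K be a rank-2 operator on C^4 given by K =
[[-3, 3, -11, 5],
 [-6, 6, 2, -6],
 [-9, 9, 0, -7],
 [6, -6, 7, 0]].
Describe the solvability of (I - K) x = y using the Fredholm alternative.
(I - K) is invertible (det(I - K) = -136 ≠ 0), so for every y in C^4 the equation (I - K) x = y has a unique solution.

K has rank 2 and factors as K = U V^T = u1 v1^T + u2 v2^T with u1 = (1, 2, 3, -2), v1 = (-3, 3, -2, -1), u2 = (3, -2, -2, -1), v2 = (0, 0, -3, 2) (multiplying out reproduces the displayed K). The nonzero eigenvalues of U V^T coincide with those of the 2 x 2 matrix G = V^T U = [[v1·u1, v1·u2], [v2·u1, v2·u2]] = [[-1, -10], [-13, 4]], and by the Sylvester determinant identity det(I_4 - U V^T) = det(I_2 - V^T U) = det([[2, 10], [13, -3]]) = (2)(-3) - (10)(13) = -136. (Direct check: I - K =
[[4, -3, 11, -5],
 [6, -5, -2, 6],
 [9, -9, 1, 7],
 [-6, 6, -7, 1]]
has determinant -136.) The finite-dimensional Fredholm alternative says: either (I - K) is invertible, or ker(I - K) ≠ {0} and then range(I - K) = ker((I - K)^*)^⊥, with dim ker(I - K) = dim ker((I - K)^*). Since det(I - K) ≠ 0, 1 is not an eigenvalue of K and ker(I - K) = {0}, so we are in the first case: for every y there is a unique x = (I - K)^(-1) y. (Explicitly, by the Woodbury identity, (I - U V^T)^(-1) = I + U (I_2 - G)^(-1) V^T.)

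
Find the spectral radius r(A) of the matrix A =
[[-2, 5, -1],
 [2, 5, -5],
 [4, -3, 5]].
r(A) ≈ 7.6196

The eigenvalues of A are the roots of its characteristic polynomial. With M = A (coefficients from the trace, the sum of principal 2x2 minors, and det A):
  p(λ) = det(λ I - M) = λ^3 - 8λ^2 - 16λ + 144.
No integer candidate from the rational root theorem (±divisors of 144) is a root, so the roots are irrational. The cubic discriminant is Δ = 99584 > 0, so there are three distinct real roots. p(-5) = -101 and p(-4) = 16 have opposite signs, so a root lies in (-5, -4); Newton's method refines it to λ ≈ -4.1612. p(4) = 16 and p(5) = -11 have opposite signs, so a root lies in (4, 5); Newton's method refines it to λ ≈ 4.5416. p(7) = -17 and p(8) = 16 have opposite signs, so a root lies in (7, 8); Newton's method refines it to λ ≈ 7.6196. Check (Vieta): the three roots sum to 8, matching tr M = 8.
Thus the eigenvalues (to 4 decimals) are -4.1612 (modulus 4.1612); 4.5416 (modulus 4.5416); 7.6196 (modulus 7.6196). The spectral radius is the largest modulus: r(A) ≈ 7.6196. (Cross-check: r(A) ≤ ||A||_2 ≈ 10.1873; equality holds whenever A is normal, though it can also hold for some non-normal A.)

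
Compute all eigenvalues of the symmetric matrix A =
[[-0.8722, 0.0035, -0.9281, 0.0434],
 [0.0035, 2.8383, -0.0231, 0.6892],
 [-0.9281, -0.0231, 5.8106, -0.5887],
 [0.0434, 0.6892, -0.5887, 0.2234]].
sigma(A) ≈ {-1, 0, 3, 6}

A is real symmetric, so its spectrum consists of real eigenvalues. Expanding the characteristic polynomial of the displayed matrix gives
  det(λ I - A) = p(λ) = λ^4 + (-8)λ^3 + (9)λ^2 + (18)λ + (0).
Solving p(λ) = 0 yields eigenvalues ≈ -1, 0, 3, 6. (A is shown rounded to 4 decimals, so these recover the underlying integer eigenvalues to within that precision.)
Verification: the trace of A = 8 equals the sum of eigenvalues 8, and det(A) ≈ -0.0007 matches the eigenvalue product 0.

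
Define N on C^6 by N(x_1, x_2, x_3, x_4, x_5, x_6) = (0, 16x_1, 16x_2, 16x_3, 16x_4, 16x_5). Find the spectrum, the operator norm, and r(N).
sigma(N) = {0}; ||N|| = 16; r(N) = 0. (N is nilpotent with N^6 = 0.)

On C^6, N is a strictly lower-triangular matrix with 16 on the subdiagonal and zeros elsewhere, so its characteristic polynomial is lambda^6 and every eigenvalue is 0: sigma(N) = {0}. For the operator norm, N e_i = 16e_{i+1} for i = 1, ..., 5 and N e_6 = 0, so the singular values of N are 16 (with multiplicity 5) and 0; hence ||N|| = 16. The spectral radius r(N) = max|lambda| = 0. Note ||N|| > r(N) — characteristic of non-normal nilpotent operators. Indeed N^6 = 0.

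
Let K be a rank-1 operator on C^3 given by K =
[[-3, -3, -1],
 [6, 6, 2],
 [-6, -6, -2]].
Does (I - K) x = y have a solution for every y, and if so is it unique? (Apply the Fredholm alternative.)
(I - K) is singular (det(I - K) = 0, i.e. 1 ∈ sigma(K)). (I - K) x = y is solvable iff y ⊥ ker((I - K)^*) = span{(-3, -3, -1)}, i.e. iff -3y_1 - 3y_2 - y_3 = 0. When solvable, the solutions are x = y + c·(1, -2, 2), c arbitrary (ker(I - K) = span{(1, -2, 2)}, dimension 1).

K has rank 1, so it is an outer product K = u v^T: every row of K is a multiple of one row vector. Reading off the entries, u = (1, -2, 2) and v = (-3, -3, -1) (row i of K equals u_i·v^T). A rank-one matrix u v^T satisfies K u = u (v·u) and kills the (2)-dimensional subspace v^⊥, so its characteristic polynomial is lambda^2 (lambda - v·u) with v·u = tr K = 1. Hence the eigenvalues of I - K are 1 (multiplicity 2) and 1 - (1) = 0, so det(I - K) = 0. (Direct check: I - K =
[[4, 3, 1],
 [-6, -5, -2],
 [6, 6, 3]]
has determinant 0.) So 1 is an eigenvalue of K and (I - K) is not invertible. The finite-dimensional Fredholm alternative says: either (I - K) is invertible, or ker(I - K) ≠ {0} and then range(I - K) = ker((I - K)^*)^⊥, with dim ker(I - K) = dim ker((I - K)^*). We are in the second case, so we need both kernels. Kernel of I - K: (I - K) u = u - u (v·u) = u - u = 0, so ker(I - K) = span{u} = span{(1, -2, 2)} (it is exactly 1-dimensional because rank(I - K) = 2). Kernel of the adjoint: K is real, so (I - K)^* = I - K^T = I - v u^T, and (I - v u^T) v = v - v (u·v) = 0; hence ker((I - K)^*) = span{v} = span{(-3, -3, -1)}. Therefore (I - K) x = y is solvable iff <y, v> = 0, i.e. iff -3y_1 - 3y_2 - y_3 = 0. When this holds, K y = u (v·y) = 0, so (I - K) y = y and x = y is a particular solution; the full solution set is the line x = y + c·u = y + c·(1, -2, 2), c ∈ C.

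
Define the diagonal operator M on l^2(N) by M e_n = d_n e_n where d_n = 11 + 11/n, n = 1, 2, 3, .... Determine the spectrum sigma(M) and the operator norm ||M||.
sigma(M) = {11 + 11/n : n ≥ 1} ∪ {11}; ||M|| = 22

A bounded diagonal operator on l^2 with diagonal entries d_n has spectrum equal to the closure of {d_n : n ≥ 1}: every d_n is an eigenvalue (with eigenvector e_n), so {d_n} ⊂ sigma(M); the spectrum is closed, so its closure is too; and for lambda not in the closure, (M - lambda I) has bounded inverse (the diagonal entries 1/(d_n - lambda) are bounded). For our sequence d_n = 11 + 11/n, n = 1, 2, 3, ...:
  - {d_n} = {11 + 11/n : n ≥ 1}; the only limit point is 11
  - closure = {11 + 11/n : n ≥ 1} ∪ {11}
For the norm: a diagonal operator has ||M|| = sup_n |d_n|. Here d_n = 11 + 11/n is positive and decreasing, so sup_n |d_n| = d_1 = 11 + 11 = 22. So ||M|| = 22.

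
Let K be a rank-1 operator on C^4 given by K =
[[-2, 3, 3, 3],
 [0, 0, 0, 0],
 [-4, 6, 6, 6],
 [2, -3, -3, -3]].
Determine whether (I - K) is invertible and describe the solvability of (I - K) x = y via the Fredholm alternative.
(I - K) is singular (det(I - K) = 0, i.e. 1 ∈ sigma(K)). (I - K) x = y is solvable iff y ⊥ ker((I - K)^*) = span{(-2, 3, 3, 3)}, i.e. iff -2y_1 + 3y_2 + 3y_3 + 3y_4 = 0. When solvable, the solutions are x = y + c·(1, 0, 2, -1), c arbitrary (ker(I - K) = span{(1, 0, 2, -1)}, dimension 1).

K has rank 1, so it is an outer product K = u v^T: every row of K is a multiple of one row vector. Reading off the entries, u = (1, 0, 2, -1) and v = (-2, 3, 3, 3) (row i of K equals u_i·v^T). A rank-one matrix u v^T satisfies K u = u (v·u) and kills the (3)-dimensional subspace v^⊥, so its characteristic polynomial is lambda^3 (lambda - v·u) with v·u = tr K = 1. Hence the eigenvalues of I - K are 1 (multiplicity 3) and 1 - (1) = 0, so det(I - K) = 0. (Direct check: I - K =
[[3, -3, -3, -3],
 [0, 1, 0, 0],
 [4, -6, -5, -6],
 [-2, 3, 3, 4]]
has determinant 0.) So 1 is an eigenvalue of K and (I - K) is not invertible. The finite-dimensional Fredholm alternative says: either (I - K) is invertible, or ker(I - K) ≠ {0} and then range(I - K) = ker((I - K)^*)^⊥, with dim ker(I - K) = dim ker((I - K)^*). We are in the second case, so we need both kernels. Kernel of I - K: (I - K) u = u - u (v·u) = u - u = 0, so ker(I - K) = span{u} = span{(1, 0, 2, -1)} (it is exactly 1-dimensional because rank(I - K) = 3). Kernel of the adjoint: K is real, so (I - K)^* = I - K^T = I - v u^T, and (I - v u^T) v = v - v (u·v) = 0; hence ker((I - K)^*) = span{v} = span{(-2, 3, 3, 3)}. Therefore (I - K) x = y is solvable iff <y, v> = 0, i.e. iff -2y_1 + 3y_2 + 3y_3 + 3y_4 = 0. When this holds, K y = u (v·y) = 0, so (I - K) y = y and x = y is a particular solution; the full solution set is the line x = y + c·u = y + c·(1, 0, 2, -1), c ∈ C.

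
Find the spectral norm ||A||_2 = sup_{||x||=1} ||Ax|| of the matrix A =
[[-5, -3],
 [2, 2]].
||A||_2 = sqrt((42 + sqrt(1700))/2) ≈ 6.451 (= sqrt(largest eigenvalue of A^T A))

||A||_2 = sigma_max(A) = sqrt(lambda_max(A^T A)). Form the symmetric matrix M = A^T A =
[[29, 19],
 [19, 13]].
Its characteristic polynomial (trace, determinant of M give the coefficients) is
  p(λ) = det(λ I - M) = λ^2 - 42λ + 16.
For λ^2 - 42λ + 16 the discriminant is 1700. It is nonnegative but not a perfect square, so the roots are real and irrational: λ = (42 ± sqrt(1700))/2 ≈ 41.6155, 0.3845.
So the eigenvalues of A^T A are ≈ 0.3845, 41.6155 (all ≥ 0, as they must be for A^T A). The largest is λ_max = (42 + sqrt(1700))/2 ≈ 41.6155, hence ||A||_2 = sqrt(λ_max) = sqrt((42 + sqrt(1700))/2) ≈ 6.451.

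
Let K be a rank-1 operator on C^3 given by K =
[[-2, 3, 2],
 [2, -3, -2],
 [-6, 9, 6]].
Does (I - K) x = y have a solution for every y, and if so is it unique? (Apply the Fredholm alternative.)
(I - K) is singular (det(I - K) = 0, i.e. 1 ∈ sigma(K)). (I - K) x = y is solvable iff y ⊥ ker((I - K)^*) = span{(-2, 3, 2)}, i.e. iff -2y_1 + 3y_2 + 2y_3 = 0. When solvable, the solutions are x = y + c·(1, -1, 3), c arbitrary (ker(I - K) = span{(1, -1, 3)}, dimension 1).

K has rank 1, so it is an outer product K = u v^T: every row of K is a multiple of one row vector. Reading off the entries, u = (1, -1, 3) and v = (-2, 3, 2) (row i of K equals u_i·v^T). A rank-one matrix u v^T satisfies K u = u (v·u) and kills the (2)-dimensional subspace v^⊥, so its characteristic polynomial is lambda^2 (lambda - v·u) with v·u = tr K = 1. Hence the eigenvalues of I - K are 1 (multiplicity 2) and 1 - (1) = 0, so det(I - K) = 0. (Direct check: I - K =
[[3, -3, -2],
 [-2, 4, 2],
 [6, -9, -5]]
has determinant 0.) So 1 is an eigenvalue of K and (I - K) is not invertible. The finite-dimensional Fredholm alternative says: either (I - K) is invertible, or ker(I - K) ≠ {0} and then range(I - K) = ker((I - K)^*)^⊥, with dim ker(I - K) = dim ker((I - K)^*). We are in the second case, so we need both kernels. Kernel of I - K: (I - K) u = u - u (v·u) = u - u = 0, so ker(I - K) = span{u} = span{(1, -1, 3)} (it is exactly 1-dimensional because rank(I - K) = 2). Kernel of the adjoint: K is real, so (I - K)^* = I - K^T = I - v u^T, and (I - v u^T) v = v - v (u·v) = 0; hence ker((I - K)^*) = span{v} = span{(-2, 3, 2)}. Therefore (I - K) x = y is solvable iff <y, v> = 0, i.e. iff -2y_1 + 3y_2 + 2y_3 = 0. When this holds, K y = u (v·y) = 0, so (I - K) y = y and x = y is a particular solution; the full solution set is the line x = y + c·u = y + c·(1, -1, 3), c ∈ C.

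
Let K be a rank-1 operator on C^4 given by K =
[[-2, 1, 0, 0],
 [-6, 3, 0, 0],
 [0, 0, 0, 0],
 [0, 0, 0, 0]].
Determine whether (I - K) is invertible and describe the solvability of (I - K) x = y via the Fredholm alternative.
(I - K) is singular (det(I - K) = 0, i.e. 1 ∈ sigma(K)). (I - K) x = y is solvable iff y ⊥ ker((I - K)^*) = span{(-2, 1, 0, 0)}, i.e. iff -2y_1 + y_2 = 0. When solvable, the solutions are x = y + c·(1, 3, 0, 0), c arbitrary (ker(I - K) = span{(1, 3, 0, 0)}, dimension 1).

K has rank 1, so it is an outer product K = u v^T: every row of K is a multiple of one row vector. Reading off the entries, u = (1, 3, 0, 0) and v = (-2, 1, 0, 0) (row i of K equals u_i·v^T). A rank-one matrix u v^T satisfies K u = u (v·u) and kills the (3)-dimensional subspace v^⊥, so its characteristic polynomial is lambda^3 (lambda - v·u) with v·u = tr K = 1. Hence the eigenvalues of I - K are 1 (multiplicity 3) and 1 - (1) = 0, so det(I - K) = 0. (Direct check: I - K =
[[3, -1, 0, 0],
 [6, -2, 0, 0],
 [0, 0, 1, 0],
 [0, 0, 0, 1]]
has determinant 0.) So 1 is an eigenvalue of K and (I - K) is not invertible. The finite-dimensional Fredholm alternative says: either (I - K) is invertible, or ker(I - K) ≠ {0} and then range(I - K) = ker((I - K)^*)^⊥, with dim ker(I - K) = dim ker((I - K)^*). We are in the second case, so we need both kernels. Kernel of I - K: (I - K) u = u - u (v·u) = u - u = 0, so ker(I - K) = span{u} = span{(1, 3, 0, 0)} (it is exactly 1-dimensional because rank(I - K) = 3). Kernel of the adjoint: K is real, so (I - K)^* = I - K^T = I - v u^T, and (I - v u^T) v = v - v (u·v) = 0; hence ker((I - K)^*) = span{v} = span{(-2, 1, 0, 0)}. Therefore (I - K) x = y is solvable iff <y, v> = 0, i.e. iff -2y_1 + y_2 = 0. When this holds, K y = u (v·y) = 0, so (I - K) y = y and x = y is a particular solution; the full solution set is the line x = y + c·u = y + c·(1, 3, 0, 0), c ∈ C.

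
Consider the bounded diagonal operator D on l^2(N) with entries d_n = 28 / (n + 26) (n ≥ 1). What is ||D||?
||D|| = 28/27 (attained at n = 1)

For D diagonal, ||D|| = sup_n |d_n| = sup_n 28/(n + 26). This is positive and strictly decreasing in n, so the supremum is attained at n = 1: d_1 = 28/(1 + 26) = 28/27. Hence ||D|| = 28/27.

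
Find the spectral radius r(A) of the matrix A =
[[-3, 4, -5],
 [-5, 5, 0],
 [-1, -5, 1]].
r(A) ≈ 5.7955

The eigenvalues of A are the roots of its characteristic polynomial. With M = A (coefficients from the trace, the sum of principal 2x2 minors, and det A):
  p(λ) = det(λ I - M) = λ^3 - 3λ^2 + 2λ + 145.
No integer candidate from the rational root theorem (±divisors of 145) is a root, so the roots are irrational. The cubic discriminant is Δ = -567671 < 0, so there is one real root and a complex-conjugate pair. p(-5) = -65 and p(-4) = 25 have opposite signs, so a root lies in (-5, -4); Newton's method refines it to λ ≈ -4.317. Dividing out (λ - (-4.317)) leaves approximately λ^2 - 7.317λ + 33.5879. For λ^2 - 7.317λ + 33.5879 the discriminant is -80.8125. It is negative, so the remaining roots are the complex-conjugate pair λ ≈ 3.6585 ± 4.4948i. Their product equals the constant term, so |λ|^2 ≈ 33.5879 and |λ| ≈ 5.7955.
Thus the eigenvalues (to 4 decimals) are -4.317 (modulus 4.317); 3.6585 ± 4.4948i (modulus 5.7955). The spectral radius is the largest modulus: r(A) ≈ 5.7955. (Cross-check: r(A) ≤ ||A||_2 ≈ 9.8749; equality holds whenever A is normal, though it can also hold for some non-normal A.)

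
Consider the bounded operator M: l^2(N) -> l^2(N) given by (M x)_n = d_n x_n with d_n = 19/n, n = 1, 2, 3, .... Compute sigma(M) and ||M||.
sigma(M) = {19/n : n ≥ 1} ∪ {0}; ||M|| = 19

A bounded diagonal operator on l^2 with diagonal entries d_n has spectrum equal to the closure of {d_n : n ≥ 1}: every d_n is an eigenvalue (with eigenvector e_n), so {d_n} ⊂ sigma(M); the spectrum is closed, so its closure is too; and for lambda not in the closure, (M - lambda I) has bounded inverse (the diagonal entries 1/(d_n - lambda) are bounded). For our sequence d_n = 19/n, n = 1, 2, 3, ...:
  - {d_n} = {19/n : n ≥ 1}; the only limit point is 0
  - closure = {19/n : n ≥ 1} ∪ {0}
For the norm: a diagonal operator has ||M|| = sup_n |d_n|. Here d_n = 19/n is positive and decreasing, so sup_n |d_n| = d_1 = 19. So ||M|| = 19.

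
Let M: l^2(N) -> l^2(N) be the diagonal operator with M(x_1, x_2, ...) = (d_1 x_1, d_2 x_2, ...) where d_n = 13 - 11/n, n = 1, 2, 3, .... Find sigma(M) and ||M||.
sigma(M) = {13 - 11/n : n ≥ 1} ∪ {13}; ||M|| = 13

A bounded diagonal operator on l^2 with diagonal entries d_n has spectrum equal to the closure of {d_n : n ≥ 1}: every d_n is an eigenvalue (with eigenvector e_n), so {d_n} ⊂ sigma(M); the spectrum is closed, so its closure is too; and for lambda not in the closure, (M - lambda I) has bounded inverse (the diagonal entries 1/(d_n - lambda) are bounded). For our sequence d_n = 13 - 11/n, n = 1, 2, 3, ...:
  - {d_n} = {13 - 11/n : n ≥ 1}; the only limit point is 13
  - closure = {13 - 11/n : n ≥ 1} ∪ {13}
For the norm: a diagonal operator has ||M|| = sup_n |d_n|. Here d_n = 13 - 11/n increases monotonically from d_1 = 2 toward 13, with all terms in [2, 13); so sup_n |d_n| = 13 (the supremum is the limit, not attained). So ||M|| = 13.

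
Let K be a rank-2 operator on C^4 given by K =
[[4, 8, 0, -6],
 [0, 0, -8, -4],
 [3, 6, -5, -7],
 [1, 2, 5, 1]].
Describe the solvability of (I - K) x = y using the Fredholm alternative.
(I - K) is invertible (det(I - K) = 77 ≠ 0), so for every y in C^4 the equation (I - K) x = y has a unique solution.

K has rank 2 and factors as K = U V^T = u1 v1^T + u2 v2^T with u1 = (3, -2, 1, 2), v1 = (1, 2, 1, -1), u2 = (-1, -2, -2, 1), v2 = (-1, -2, 3, 3) (multiplying out reproduces the displayed K). The nonzero eigenvalues of U V^T coincide with those of the 2 x 2 matrix G = V^T U = [[v1·u1, v1·u2], [v2·u1, v2·u2]] = [[-2, -8], [10, 2]], and by the Sylvester determinant identity det(I_4 - U V^T) = det(I_2 - V^T U) = det([[3, 8], [-10, -1]]) = (3)(-1) - (8)(-10) = 77. (Direct check: I - K =
[[-3, -8, 0, 6],
 [0, 1, 8, 4],
 [-3, -6, 6, 7],
 [-1, -2, -5, 0]]
has determinant 77.) The finite-dimensional Fredholm alternative says: either (I - K) is invertible, or ker(I - K) ≠ {0} and then range(I - K) = ker((I - K)^*)^⊥, with dim ker(I - K) = dim ker((I - K)^*). Since det(I - K) ≠ 0, 1 is not an eigenvalue of K and ker(I - K) = {0}, so we are in the first case: for every y there is a unique x = (I - K)^(-1) y. (Explicitly, by the Woodbury identity, (I - U V^T)^(-1) = I + U (I_2 - G)^(-1) V^T.)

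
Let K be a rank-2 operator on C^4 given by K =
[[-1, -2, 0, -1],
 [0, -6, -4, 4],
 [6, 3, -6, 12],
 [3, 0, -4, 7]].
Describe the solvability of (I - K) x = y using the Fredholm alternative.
(I - K) is invertible (det(I - K) = 27 ≠ 0), so for every y in C^4 the equation (I - K) x = y has a unique solution.

K has rank 2 and factors as K = U V^T = u1 v1^T + u2 v2^T with u1 = (0, -2, -3, -2), v1 = (-1, 1, 2, -3), u2 = (-1, -2, 3, 1), v2 = (1, 2, 0, 1) (multiplying out reproduces the displayed K). The nonzero eigenvalues of U V^T coincide with those of the 2 x 2 matrix G = V^T U = [[v1·u1, v1·u2], [v2·u1, v2·u2]] = [[-2, 2], [-6, -4]], and by the Sylvester determinant identity det(I_4 - U V^T) = det(I_2 - V^T U) = det([[3, -2], [6, 5]]) = (3)(5) - (-2)(6) = 27. (Direct check: I - K =
[[2, 2, 0, 1],
 [0, 7, 4, -4],
 [-6, -3, 7, -12],
 [-3, 0, 4, -6]]
has determinant 27.) The finite-dimensional Fredholm alternative says: either (I - K) is invertible, or ker(I - K) ≠ {0} and then range(I - K) = ker((I - K)^*)^⊥, with dim ker(I - K) = dim ker((I - K)^*). Since det(I - K) ≠ 0, 1 is not an eigenvalue of K and ker(I - K) = {0}, so we are in the first case: for every y there is a unique x = (I - K)^(-1) y. (Explicitly, by the Woodbury identity, (I - U V^T)^(-1) = I + U (I_2 - G)^(-1) V^T.)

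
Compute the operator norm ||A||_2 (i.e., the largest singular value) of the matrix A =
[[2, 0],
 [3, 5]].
||A||_2 = sqrt((38 + sqrt(1044))/2) ≈ 5.9292 (= sqrt(largest eigenvalue of A^T A))

||A||_2 = sigma_max(A) = sqrt(lambda_max(A^T A)). Form the symmetric matrix M = A^T A =
[[13, 15],
 [15, 25]].
Its characteristic polynomial (trace, determinant of M give the coefficients) is
  p(λ) = det(λ I - M) = λ^2 - 38λ + 100.
For λ^2 - 38λ + 100 the discriminant is 1044. It is nonnegative but not a perfect square, so the roots are real and irrational: λ = (38 ± sqrt(1044))/2 ≈ 35.1555, 2.8445.
So the eigenvalues of A^T A are ≈ 2.8445, 35.1555 (all ≥ 0, as they must be for A^T A). The largest is λ_max = (38 + sqrt(1044))/2 ≈ 35.1555, hence ||A||_2 = sqrt(λ_max) = sqrt((38 + sqrt(1044))/2) ≈ 5.9292.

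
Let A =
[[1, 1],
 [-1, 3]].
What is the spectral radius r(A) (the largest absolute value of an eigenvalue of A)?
r(A) = 2

The eigenvalues of A are the roots of its characteristic polynomial. With M = A (coefficients from the trace and determinant):
  p(λ) = det(λ I - M) = λ^2 - 4λ + 4.
For λ^2 - 4λ + 4 the discriminant is 0. It is a perfect square (0^2), so the roots are rational: λ = (4 ± 0)/2 = 2, 2.
Thus the eigenvalues (to 4 decimals) are 2 (modulus 2). The spectral radius is the largest modulus: r(A) = 2. (Cross-check: r(A) ≤ ||A||_2 ≈ 3.2361; equality holds whenever A is normal, though it can also hold for some non-normal A.)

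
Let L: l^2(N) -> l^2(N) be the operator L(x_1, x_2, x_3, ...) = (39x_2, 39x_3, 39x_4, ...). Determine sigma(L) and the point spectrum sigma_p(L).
sigma(L) = closed disk {z in C : |z| ≤ 39}; sigma_p(L) = open disk {z in C : |z| < 39}

Note L = 39·V where V is the unit left shift (V x)_k = x_{k+1}; so sigma(L) = 39·sigma(V) and ||L|| = 39||V||. ||L x||^2 = 1521sum_{k≥2} |x_k|^2 ≤ 1521||x||^2, with equality on {x : x_1 = 0}, so ||L|| = 39. For any lambda with |lambda| < 39, set r = lambda/39 (|r| < 1); the vector x = (1, r, r^2, ...) is in l^2 and satisfies L x = 39(r, r^2, ...) = lambda x, so lambda is an eigenvalue. On the boundary |lambda| = 39 the geometric series diverges, so no l^2 eigenvector exists, but these lambda lie in the approximate point spectrum. Hence sigma(L) is the closed disk of radius 39 and sigma_p(L) is the open disk.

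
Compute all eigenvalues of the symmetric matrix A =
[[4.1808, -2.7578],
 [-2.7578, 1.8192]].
sigma(A) ≈ {0, 6}

A is real symmetric, so its spectrum consists of real eigenvalues. Expanding the characteristic polynomial of the displayed matrix gives
  det(λ I - A) = p(λ) = λ^2 + (-6)λ + (0).
Solving p(λ) = 0 yields eigenvalues ≈ 0, 6. (A is shown rounded to 4 decimals, so these recover the underlying integer eigenvalues to within that precision.)
Verification: the trace of A = 6 equals the sum of eigenvalues 6, and det(A) ≈ 0.0003 matches the eigenvalue product 0.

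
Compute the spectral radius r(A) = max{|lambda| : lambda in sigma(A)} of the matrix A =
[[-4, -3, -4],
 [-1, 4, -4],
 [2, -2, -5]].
r(A) ≈ 5.8111

The eigenvalues of A are the roots of its characteristic polynomial. With M = A (coefficients from the trace, the sum of principal 2x2 minors, and det A):
  p(λ) = det(λ I - M) = λ^3 + 5λ^2 - 19λ - 175.
No integer candidate from the rational root theorem (±divisors of 175) is a root, so the roots are irrational. The cubic discriminant is Δ = -403664 < 0, so there is one real root and a complex-conjugate pair. p(5) = -20 and p(6) = 107 have opposite signs, so a root lies in (5, 6); Newton's method refines it to λ ≈ 5.1823. Dividing out (λ - (5.1823)) leaves approximately λ^2 + 10.1823λ + 33.7685. For λ^2 + 10.1823λ + 33.7685 the discriminant is -31.3937. It is negative, so the remaining roots are the complex-conjugate pair λ ≈ -5.0912 ± 2.8015i. Their product equals the constant term, so |λ|^2 ≈ 33.7685 and |λ| ≈ 5.8111.
Thus the eigenvalues (to 4 decimals) are 5.1823 (modulus 5.1823); -5.0912 ± 2.8015i (modulus 5.8111). The spectral radius is the largest modulus: r(A) ≈ 5.8111. (Cross-check: r(A) ≤ ||A||_2 ≈ 7.8131; equality holds whenever A is normal, though it can also hold for some non-normal A.)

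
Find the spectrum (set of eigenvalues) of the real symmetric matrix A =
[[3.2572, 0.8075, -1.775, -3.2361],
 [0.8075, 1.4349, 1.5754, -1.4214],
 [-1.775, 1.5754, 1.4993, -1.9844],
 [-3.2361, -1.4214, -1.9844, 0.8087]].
sigma(A) ≈ {-3, 0, 4, 6}

A is real symmetric, so its spectrum consists of real eigenvalues. Expanding the characteristic polynomial of the displayed matrix gives
  det(λ I - A) = p(λ) = λ^4 + (-7)λ^3 + (-6)λ^2 + (72)λ + (0).
Solving p(λ) = 0 yields eigenvalues ≈ -3, 0, 4, 6. (A is shown rounded to 4 decimals, so these recover the underlying integer eigenvalues to within that precision.)
Verification: the trace of A = 7 equals the sum of eigenvalues 7, and det(A) ≈ 0.0001 matches the eigenvalue product 0.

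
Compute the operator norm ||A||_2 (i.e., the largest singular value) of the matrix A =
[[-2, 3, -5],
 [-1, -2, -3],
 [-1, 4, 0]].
||A||_2 ≈ 6.8224 (= sqrt(largest eigenvalue of A^T A))

||A||_2 = sigma_max(A) = sqrt(lambda_max(A^T A)). Form the symmetric matrix M = A^T A =
[[6, -8, 13],
 [-8, 29, -9],
 [13, -9, 34]].
Its characteristic polynomial (trace, sum of principal 2x2 minors, determinant of M give the coefficients) is
  p(λ) = det(λ I - M) = λ^3 - 69λ^2 + 1050λ - 225.
No integer candidate from the rational root theorem (±divisors of 225) is a root, so the roots are irrational. The cubic discriminant is Δ = 614900025 > 0, so there are three distinct real roots. p(0) = -225 and p(1) = 757 have opposite signs, so a root lies in (0, 1); Newton's method refines it to λ ≈ 0.2174. p(22) = 127 and p(23) = -409 have opposite signs, so a root lies in (22, 23); Newton's method refines it to λ ≈ 22.2375. p(46) = -593 and p(47) = 527 have opposite signs, so a root lies in (46, 47); Newton's method refines it to λ ≈ 46.5451. Check (Vieta): the three roots sum to 69, matching tr M = 69.
So the eigenvalues of A^T A are ≈ 0.2174, 22.2375, 46.5451 (all ≥ 0, as they must be for A^T A). The largest is λ_max ≈ 46.5451, hence ||A||_2 = sqrt(λ_max) ≈ 6.8224.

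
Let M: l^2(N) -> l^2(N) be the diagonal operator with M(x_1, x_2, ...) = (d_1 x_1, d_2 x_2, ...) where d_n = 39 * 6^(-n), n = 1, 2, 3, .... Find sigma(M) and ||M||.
sigma(M) = {39 * 6^(-n) : n ≥ 1} ∪ {0}; ||M|| = 13/2

A bounded diagonal operator on l^2 with diagonal entries d_n has spectrum equal to the closure of {d_n : n ≥ 1}: every d_n is an eigenvalue (with eigenvector e_n), so {d_n} ⊂ sigma(M); the spectrum is closed, so its closure is too; and for lambda not in the closure, (M - lambda I) has bounded inverse (the diagonal entries 1/(d_n - lambda) are bounded). For our sequence d_n = 39 * 6^(-n), n = 1, 2, 3, ...:
  - {d_n} = {39 * 6^(-n) : n ≥ 1}; the only limit point is 0
  - closure = {39 * 6^(-n) : n ≥ 1} ∪ {0}
For the norm: a diagonal operator has ||M|| = sup_n |d_n|. Here d_n = 39 * 6^(-n) is positive and decreasing, so sup_n |d_n| = d_1 = 39/6 = 13/2. So ||M|| = 13/2.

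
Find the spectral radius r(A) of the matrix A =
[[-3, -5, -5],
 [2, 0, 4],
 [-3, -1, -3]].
r(A) ≈ 4.3598

The eigenvalues of A are the roots of its characteristic polynomial. With M = A (coefficients from the trace, the sum of principal 2x2 minors, and det A):
  p(λ) = det(λ I - M) = λ^3 + 6λ^2 + 8λ - 28.
No integer candidate from the rational root theorem (±divisors of 28) is a root, so the roots are irrational. The cubic discriminant is Δ = -20912 < 0, so there is one real root and a complex-conjugate pair. p(1) = -13 and p(2) = 20 have opposite signs, so a root lies in (1, 2); Newton's method refines it to λ ≈ 1.4731. Dividing out (λ - (1.4731)) leaves approximately λ^2 + 7.4731λ + 19.0082. For λ^2 + 7.4731λ + 19.0082 the discriminant is -20.1862. It is negative, so the remaining roots are the complex-conjugate pair λ ≈ -3.7365 ± 2.2465i. Their product equals the constant term, so |λ|^2 ≈ 19.0082 and |λ| ≈ 4.3598.
Thus the eigenvalues (to 4 decimals) are 1.4731 (modulus 1.4731); -3.7365 ± 2.2465i (modulus 4.3598). The spectral radius is the largest modulus: r(A) ≈ 4.3598. (Cross-check: r(A) ≤ ||A||_2 ≈ 9.4139; equality holds whenever A is normal, though it can also hold for some non-normal A.)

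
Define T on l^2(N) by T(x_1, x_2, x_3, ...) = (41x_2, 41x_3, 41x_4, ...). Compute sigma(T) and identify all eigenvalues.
sigma(T) = closed disk {z in C : |z| ≤ 41}; sigma_p(T) = open disk {z in C : |z| < 41}

Note T = 41·V where V is the unit left shift (V x)_k = x_{k+1}; so sigma(T) = 41·sigma(V) and ||T|| = 41||V||. ||T x||^2 = 1681sum_{k≥2} |x_k|^2 ≤ 1681||x||^2, with equality on {x : x_1 = 0}, so ||T|| = 41. For any lambda with |lambda| < 41, set r = lambda/41 (|r| < 1); the vector x = (1, r, r^2, ...) is in l^2 and satisfies T x = 41(r, r^2, ...) = lambda x, so lambda is an eigenvalue. On the boundary |lambda| = 41 the geometric series diverges, so no l^2 eigenvector exists, but these lambda lie in the approximate point spectrum. Hence sigma(T) is the closed disk of radius 41 and sigma_p(T) is the open disk.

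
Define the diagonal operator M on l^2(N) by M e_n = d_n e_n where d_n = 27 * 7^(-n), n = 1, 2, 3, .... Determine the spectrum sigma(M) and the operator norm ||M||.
sigma(M) = {27 * 7^(-n) : n ≥ 1} ∪ {0}; ||M|| = 27/7

A bounded diagonal operator on l^2 with diagonal entries d_n has spectrum equal to the closure of {d_n : n ≥ 1}: every d_n is an eigenvalue (with eigenvector e_n), so {d_n} ⊂ sigma(M); the spectrum is closed, so its closure is too; and for lambda not in the closure, (M - lambda I) has bounded inverse (the diagonal entries 1/(d_n - lambda) are bounded). For our sequence d_n = 27 * 7^(-n), n = 1, 2, 3, ...:
  - {d_n} = {27 * 7^(-n) : n ≥ 1}; the only limit point is 0
  - closure = {27 * 7^(-n) : n ≥ 1} ∪ {0}
For the norm: a diagonal operator has ||M|| = sup_n |d_n|. Here d_n = 27 * 7^(-n) is positive and decreasing, so sup_n |d_n| = d_1 = 27/7. So ||M|| = 27/7.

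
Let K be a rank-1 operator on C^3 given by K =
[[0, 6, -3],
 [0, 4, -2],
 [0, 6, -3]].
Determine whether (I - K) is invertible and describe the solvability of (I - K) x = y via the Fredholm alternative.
(I - K) is singular (det(I - K) = 0, i.e. 1 ∈ sigma(K)). (I - K) x = y is solvable iff y ⊥ ker((I - K)^*) = span{(0, -2, 1)}, i.e. iff -2y_2 + y_3 = 0. When solvable, the solutions are x = y + c·(-3, -2, -3), c arbitrary (ker(I - K) = span{(-3, -2, -3)}, dimension 1).

K has rank 1, so it is an outer product K = u v^T: every row of K is a multiple of one row vector. Reading off the entries, u = (-3, -2, -3) and v = (0, -2, 1) (row i of K equals u_i·v^T). A rank-one matrix u v^T satisfies K u = u (v·u) and kills the (2)-dimensional subspace v^⊥, so its characteristic polynomial is lambda^2 (lambda - v·u) with v·u = tr K = 1. Hence the eigenvalues of I - K are 1 (multiplicity 2) and 1 - (1) = 0, so det(I - K) = 0. (Direct check: I - K =
[[1, -6, 3],
 [0, -3, 2],
 [0, -6, 4]]
has determinant 0.) So 1 is an eigenvalue of K and (I - K) is not invertible. The finite-dimensional Fredholm alternative says: either (I - K) is invertible, or ker(I - K) ≠ {0} and then range(I - K) = ker((I - K)^*)^⊥, with dim ker(I - K) = dim ker((I - K)^*). We are in the second case, so we need both kernels. Kernel of I - K: (I - K) u = u - u (v·u) = u - u = 0, so ker(I - K) = span{u} = span{(-3, -2, -3)} (it is exactly 1-dimensional because rank(I - K) = 2). Kernel of the adjoint: K is real, so (I - K)^* = I - K^T = I - v u^T, and (I - v u^T) v = v - v (u·v) = 0; hence ker((I - K)^*) = span{v} = span{(0, -2, 1)}. Therefore (I - K) x = y is solvable iff <y, v> = 0, i.e. iff -2y_2 + y_3 = 0. When this holds, K y = u (v·y) = 0, so (I - K) y = y and x = y is a particular solution; the full solution set is the line x = y + c·u = y + c·(-3, -2, -3), c ∈ C.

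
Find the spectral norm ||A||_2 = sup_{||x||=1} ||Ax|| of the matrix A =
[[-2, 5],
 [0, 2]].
||A||_2 = sqrt((33 + sqrt(1025))/2) ≈ 5.7016 (= sqrt(largest eigenvalue of A^T A))

||A||_2 = sigma_max(A) = sqrt(lambda_max(A^T A)). Form the symmetric matrix M = A^T A =
[[4, -10],
 [-10, 29]].
Its characteristic polynomial (trace, determinant of M give the coefficients) is
  p(λ) = det(λ I - M) = λ^2 - 33λ + 16.
For λ^2 - 33λ + 16 the discriminant is 1025. It is nonnegative but not a perfect square, so the roots are real and irrational: λ = (33 ± sqrt(1025))/2 ≈ 32.5078, 0.4922.
So the eigenvalues of A^T A are ≈ 0.4922, 32.5078 (all ≥ 0, as they must be for A^T A). The largest is λ_max = (33 + sqrt(1025))/2 ≈ 32.5078, hence ||A||_2 = sqrt(λ_max) = sqrt((33 + sqrt(1025))/2) ≈ 5.7016.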